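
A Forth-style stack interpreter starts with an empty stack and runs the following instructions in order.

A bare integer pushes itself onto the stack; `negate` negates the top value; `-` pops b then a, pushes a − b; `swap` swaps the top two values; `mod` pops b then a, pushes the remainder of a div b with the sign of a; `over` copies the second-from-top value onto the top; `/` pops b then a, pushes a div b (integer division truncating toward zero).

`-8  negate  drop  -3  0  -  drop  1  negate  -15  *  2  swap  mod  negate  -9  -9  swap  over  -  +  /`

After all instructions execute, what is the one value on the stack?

0

-8      -8
negate  8
drop    (empty)
-3      -3
0       -3 0
-       -3
drop    (empty)
1       1
negate  -1
-15     -1 -15
*       15
2       15 2
swap    2 15
mod     2
negate  -2
-9      -2 -9
-9      -2 -9 -9
swap    -2 -9 -9
over    -2 -9 -9 -9
-       -2 -9 0
+       -2 -9
/       0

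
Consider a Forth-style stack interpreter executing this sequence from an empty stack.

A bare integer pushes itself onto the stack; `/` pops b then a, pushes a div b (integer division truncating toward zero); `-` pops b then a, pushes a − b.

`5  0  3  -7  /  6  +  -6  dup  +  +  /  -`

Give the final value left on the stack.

5

5   → 5
0   → 5 0
3   → 5 0 3
-7  → 5 0 3 -7
/   → 5 0 0
6   → 5 0 0 6
+   → 5 0 6
-6  → 5 0 6 -6
dup → 5 0 6 -6 -6
+   → 5 0 6 -12
+   → 5 0 -6
/   → 5 0
-   → 5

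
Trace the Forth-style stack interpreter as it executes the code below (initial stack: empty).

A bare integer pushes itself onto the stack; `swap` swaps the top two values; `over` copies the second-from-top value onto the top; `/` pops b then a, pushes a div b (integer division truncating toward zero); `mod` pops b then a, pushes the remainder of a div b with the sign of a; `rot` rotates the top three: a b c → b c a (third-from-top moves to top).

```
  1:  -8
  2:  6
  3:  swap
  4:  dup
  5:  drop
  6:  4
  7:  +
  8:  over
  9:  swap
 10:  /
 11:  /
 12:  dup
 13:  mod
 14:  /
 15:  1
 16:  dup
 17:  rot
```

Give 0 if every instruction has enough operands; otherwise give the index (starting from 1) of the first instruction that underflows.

14

-8    [-8]
6     [-8, 6]
swap  [6, -8]
dup   [6, -8, -8]
drop  [6, -8]
4     [6, -8, 4]
+     [6, -4]
over  [6, -4, 6]
swap  [6, 6, -4]
/     [6, -1]
/     [-6]
dup   [-6, -6]
mod   [0]
/  — needs 2 operands, stack has 1 → underflow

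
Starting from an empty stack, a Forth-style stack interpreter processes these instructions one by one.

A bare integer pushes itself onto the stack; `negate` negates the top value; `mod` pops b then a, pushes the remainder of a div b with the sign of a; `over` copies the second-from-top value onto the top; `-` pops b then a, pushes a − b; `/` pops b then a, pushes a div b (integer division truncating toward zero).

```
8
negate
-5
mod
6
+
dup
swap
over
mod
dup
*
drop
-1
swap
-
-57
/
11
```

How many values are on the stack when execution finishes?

8      → [8]
negate → [-8]
-5     → [-8, -5]
mod    → [-3]
6      → [-3, 6]
+      → [3]
dup    → [3, 3]
swap   → [3, 3]
over   → [3, 3, 3]
mod    → [3, 0]
dup    → [3, 0, 0]
*      → [3, 0]
drop   → [3]
-1     → [3, -1]
swap   → [-1, 3]
-      → [-4]
-57    → [-4, -57]
/      → [0]
11     → [0, 11]

2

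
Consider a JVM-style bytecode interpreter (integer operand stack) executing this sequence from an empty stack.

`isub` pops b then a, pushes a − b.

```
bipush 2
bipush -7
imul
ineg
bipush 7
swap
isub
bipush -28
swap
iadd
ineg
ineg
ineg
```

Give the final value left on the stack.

bipush 2   : 2
bipush -7  : 2 -7
imul       : -14
ineg       : 14
bipush 7   : 14 7
swap       : 7 14
isub       : -7
bipush -28 : -7 -28
swap       : -28 -7
iadd       : -35
ineg       : 35
ineg       : -35
ineg       : 35

35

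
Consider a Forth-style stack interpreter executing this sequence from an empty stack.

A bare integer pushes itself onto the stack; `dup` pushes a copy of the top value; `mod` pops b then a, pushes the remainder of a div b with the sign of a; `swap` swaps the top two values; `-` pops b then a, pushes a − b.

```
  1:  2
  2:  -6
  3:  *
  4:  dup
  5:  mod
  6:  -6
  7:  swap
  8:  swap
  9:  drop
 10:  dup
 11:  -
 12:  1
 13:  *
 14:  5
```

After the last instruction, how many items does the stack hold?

2

2    -> [2]
-6   -> [2, -6]
*    -> [-12]
dup  -> [-12, -12]
mod  -> [0]
-6   -> [0, -6]
swap -> [-6, 0]
swap -> [0, -6]
drop -> [0]
dup  -> [0, 0]
-    -> [0]
1    -> [0, 1]
*    -> [0]
5    -> [0, 5]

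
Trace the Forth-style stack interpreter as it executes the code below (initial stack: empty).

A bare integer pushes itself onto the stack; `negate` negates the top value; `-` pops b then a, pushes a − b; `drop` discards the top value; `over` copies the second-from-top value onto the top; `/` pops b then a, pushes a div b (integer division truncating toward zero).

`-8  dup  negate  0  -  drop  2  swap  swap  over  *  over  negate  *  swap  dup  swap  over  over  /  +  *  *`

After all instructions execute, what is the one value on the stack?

-8     -> [-8]
dup    -> [-8, -8]
negate -> [-8, 8]
0      -> [-8, 8, 0]
-      -> [-8, 8]
drop   -> [-8]
2      -> [-8, 2]
swap   -> [2, -8]
swap   -> [-8, 2]
over   -> [-8, 2, -8]
*      -> [-8, -16]
over   -> [-8, -16, -8]
negate -> [-8, -16, 8]
*      -> [-8, -128]
swap   -> [-128, -8]
dup    -> [-128, -8, -8]
swap   -> [-128, -8, -8]
over   -> [-128, -8, -8, -8]
over   -> [-128, -8, -8, -8, -8]
/      -> [-128, -8, -8, 1]
+      -> [-128, -8, -7]
*      -> [-128, 56]
*      -> [-7168]

-7168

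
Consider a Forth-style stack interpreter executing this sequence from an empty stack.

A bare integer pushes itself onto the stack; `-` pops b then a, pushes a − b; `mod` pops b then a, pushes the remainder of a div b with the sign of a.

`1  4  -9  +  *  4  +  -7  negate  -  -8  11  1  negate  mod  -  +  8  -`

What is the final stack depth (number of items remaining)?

1      : 1
4      : 1 4
-9     : 1 4 -9
+      : 1 -5
*      : -5
4      : -5 4
+      : -1
-7     : -1 -7
negate : -1 7
-      : -8
-8     : -8 -8
11     : -8 -8 11
1      : -8 -8 11 1
negate : -8 -8 11 -1
mod    : -8 -8 0
-      : -8 -8
+      : -16
8      : -16 8
-      : -24

1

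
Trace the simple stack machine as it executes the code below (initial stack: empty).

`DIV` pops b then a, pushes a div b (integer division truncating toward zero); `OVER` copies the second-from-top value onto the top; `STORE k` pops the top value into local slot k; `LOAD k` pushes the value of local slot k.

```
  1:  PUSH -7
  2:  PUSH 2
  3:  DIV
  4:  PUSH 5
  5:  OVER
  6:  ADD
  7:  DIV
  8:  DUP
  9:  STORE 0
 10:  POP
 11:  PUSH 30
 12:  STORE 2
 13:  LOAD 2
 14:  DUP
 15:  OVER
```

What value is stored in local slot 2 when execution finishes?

30

PUSH -7 : -7
PUSH 2  : -7 2
DIV     : -3
PUSH 5  : -3 5
OVER    : -3 5 -3
ADD     : -3 2
DIV     : -1
DUP     : -1 -1
STORE 0 : -1
POP     : (empty)
PUSH 30 : 30
STORE 2 : (empty)
LOAD 2  : 30
DUP     : 30 30
OVER    : 30 30 30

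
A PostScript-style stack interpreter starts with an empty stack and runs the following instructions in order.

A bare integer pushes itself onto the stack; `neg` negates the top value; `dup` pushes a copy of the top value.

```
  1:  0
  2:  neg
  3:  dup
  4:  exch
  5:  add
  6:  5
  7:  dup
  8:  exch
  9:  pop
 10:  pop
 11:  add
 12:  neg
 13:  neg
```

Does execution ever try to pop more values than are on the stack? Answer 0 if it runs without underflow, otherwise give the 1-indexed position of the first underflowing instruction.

11

0    → 0
neg  → 0
dup  → 0 0
exch → 0 0
add  → 0
5    → 0 5
dup  → 0 5 5
exch → 0 5 5
pop  → 0 5
pop  → 0
add  — needs 2 operands, stack has 1 → underflow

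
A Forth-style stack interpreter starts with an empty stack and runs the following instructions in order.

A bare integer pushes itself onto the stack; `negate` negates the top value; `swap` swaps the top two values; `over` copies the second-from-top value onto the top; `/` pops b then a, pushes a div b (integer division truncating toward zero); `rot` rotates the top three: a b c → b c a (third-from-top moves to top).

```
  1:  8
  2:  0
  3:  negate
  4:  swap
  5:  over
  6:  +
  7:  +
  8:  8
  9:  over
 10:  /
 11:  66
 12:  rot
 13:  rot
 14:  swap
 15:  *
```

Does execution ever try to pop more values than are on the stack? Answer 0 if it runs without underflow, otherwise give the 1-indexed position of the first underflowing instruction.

0

8      → 8
0      → 8 0
negate → 8 0
swap   → 0 8
over   → 0 8 0
+      → 0 8
+      → 8
8      → 8 8
over   → 8 8 8
/      → 8 1
66     → 8 1 66
rot    → 1 66 8
rot    → 66 8 1
swap   → 66 1 8
*      → 66 8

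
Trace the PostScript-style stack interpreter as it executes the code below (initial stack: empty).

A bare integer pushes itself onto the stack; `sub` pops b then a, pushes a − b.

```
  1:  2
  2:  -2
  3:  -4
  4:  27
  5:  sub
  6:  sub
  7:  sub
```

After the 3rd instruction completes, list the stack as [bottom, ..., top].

[2, -2, -4]

2   2
-2  2 -2
-4  2 -2 -4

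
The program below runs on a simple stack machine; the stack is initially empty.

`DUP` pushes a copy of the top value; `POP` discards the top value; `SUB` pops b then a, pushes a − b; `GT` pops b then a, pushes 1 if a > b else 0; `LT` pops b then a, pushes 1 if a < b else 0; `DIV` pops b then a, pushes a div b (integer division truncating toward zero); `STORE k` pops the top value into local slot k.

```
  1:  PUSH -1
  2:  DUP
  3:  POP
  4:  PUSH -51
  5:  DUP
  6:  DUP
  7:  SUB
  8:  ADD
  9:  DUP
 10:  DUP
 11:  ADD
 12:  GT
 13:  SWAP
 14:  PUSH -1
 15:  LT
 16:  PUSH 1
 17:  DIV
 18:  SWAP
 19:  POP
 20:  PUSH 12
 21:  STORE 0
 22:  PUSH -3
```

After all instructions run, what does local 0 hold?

PUSH -1  -> -1
DUP      -> -1 -1
POP      -> -1
PUSH -51 -> -1 -51
DUP      -> -1 -51 -51
DUP      -> -1 -51 -51 -51
SUB      -> -1 -51 0
ADD      -> -1 -51
DUP      -> -1 -51 -51
DUP      -> -1 -51 -51 -51
ADD      -> -1 -51 -102
GT       -> -1 1
SWAP     -> 1 -1
PUSH -1  -> 1 -1 -1
LT       -> 1 0
PUSH 1   -> 1 0 1
DIV      -> 1 0
SWAP     -> 0 1
POP      -> 0
PUSH 12  -> 0 12
STORE 0  -> 0
PUSH -3  -> 0 -3

12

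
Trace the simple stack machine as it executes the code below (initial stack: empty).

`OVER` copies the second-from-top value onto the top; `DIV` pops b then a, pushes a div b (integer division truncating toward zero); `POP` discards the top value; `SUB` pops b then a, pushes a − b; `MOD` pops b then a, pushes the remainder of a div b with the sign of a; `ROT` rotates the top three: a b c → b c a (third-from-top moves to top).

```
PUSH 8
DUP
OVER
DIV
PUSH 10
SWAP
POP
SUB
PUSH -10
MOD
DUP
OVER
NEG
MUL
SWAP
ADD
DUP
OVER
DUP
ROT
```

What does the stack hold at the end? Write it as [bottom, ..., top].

PUSH 8   -> 8
DUP      -> 8 8
OVER     -> 8 8 8
DIV      -> 8 1
PUSH 10  -> 8 1 10
SWAP     -> 8 10 1
POP      -> 8 10
SUB      -> -2
PUSH -10 -> -2 -10
MOD      -> -2
DUP      -> -2 -2
OVER     -> -2 -2 -2
NEG      -> -2 -2 2
MUL      -> -2 -4
SWAP     -> -4 -2
ADD      -> -6
DUP      -> -6 -6
OVER     -> -6 -6 -6
DUP      -> -6 -6 -6 -6
ROT      -> -6 -6 -6 -6

[-6, -6, -6, -6]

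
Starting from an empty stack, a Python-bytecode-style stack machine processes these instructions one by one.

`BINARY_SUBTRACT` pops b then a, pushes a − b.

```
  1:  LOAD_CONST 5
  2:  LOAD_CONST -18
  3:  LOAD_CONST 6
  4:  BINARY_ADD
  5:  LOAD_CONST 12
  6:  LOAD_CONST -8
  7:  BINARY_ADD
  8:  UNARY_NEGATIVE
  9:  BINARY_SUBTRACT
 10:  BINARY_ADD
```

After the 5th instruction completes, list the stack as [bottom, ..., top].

[5, -12, 12]

LOAD_CONST 5   -> 5
LOAD_CONST -18 -> 5 -18
LOAD_CONST 6   -> 5 -18 6
BINARY_ADD     -> 5 -12
LOAD_CONST 12  -> 5 -12 12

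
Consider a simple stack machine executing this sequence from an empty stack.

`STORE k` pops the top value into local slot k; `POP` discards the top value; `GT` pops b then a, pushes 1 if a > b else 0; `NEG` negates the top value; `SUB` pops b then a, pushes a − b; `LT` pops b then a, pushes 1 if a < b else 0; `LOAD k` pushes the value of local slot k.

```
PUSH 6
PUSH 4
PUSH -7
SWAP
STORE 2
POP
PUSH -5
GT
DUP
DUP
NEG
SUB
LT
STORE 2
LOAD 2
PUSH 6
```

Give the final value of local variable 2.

PUSH 6  -> 6
PUSH 4  -> 6 4
PUSH -7 -> 6 4 -7
SWAP    -> 6 -7 4
STORE 2 -> 6 -7
POP     -> 6
PUSH -5 -> 6 -5
GT      -> 1
DUP     -> 1 1
DUP     -> 1 1 1
NEG     -> 1 1 -1
SUB     -> 1 2
LT      -> 1
STORE 2 -> (empty)
LOAD 2  -> 1
PUSH 6  -> 1 6

1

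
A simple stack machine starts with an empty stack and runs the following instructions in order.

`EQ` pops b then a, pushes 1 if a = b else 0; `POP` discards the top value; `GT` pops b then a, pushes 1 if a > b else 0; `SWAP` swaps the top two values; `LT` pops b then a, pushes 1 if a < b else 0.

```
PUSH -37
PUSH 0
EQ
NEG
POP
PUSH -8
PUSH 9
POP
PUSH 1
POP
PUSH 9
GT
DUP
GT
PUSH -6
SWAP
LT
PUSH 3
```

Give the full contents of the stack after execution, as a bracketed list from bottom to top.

[1, 3]

PUSH -37  [-37]
PUSH 0    [-37, 0]
EQ        [0]
NEG       [0]
POP       []
PUSH -8   [-8]
PUSH 9    [-8, 9]
POP       [-8]
PUSH 1    [-8, 1]
POP       [-8]
PUSH 9    [-8, 9]
GT        [0]
DUP       [0, 0]
GT        [0]
PUSH -6   [0, -6]
SWAP      [-6, 0]
LT        [1]
PUSH 3    [1, 3]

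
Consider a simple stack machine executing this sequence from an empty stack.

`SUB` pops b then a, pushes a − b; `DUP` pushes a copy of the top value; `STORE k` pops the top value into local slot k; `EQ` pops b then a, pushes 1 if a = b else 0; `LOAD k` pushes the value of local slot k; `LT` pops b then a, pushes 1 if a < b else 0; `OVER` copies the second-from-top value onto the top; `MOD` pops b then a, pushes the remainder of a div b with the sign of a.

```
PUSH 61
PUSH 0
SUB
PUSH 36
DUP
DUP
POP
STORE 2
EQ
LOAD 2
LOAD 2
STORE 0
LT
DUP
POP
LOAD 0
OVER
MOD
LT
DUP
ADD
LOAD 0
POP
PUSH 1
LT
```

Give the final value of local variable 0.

PUSH 61 -> 61
PUSH 0  -> 61 0
SUB     -> 61
PUSH 36 -> 61 36
DUP     -> 61 36 36
DUP     -> 61 36 36 36
POP     -> 61 36 36
STORE 2 -> 61 36
EQ      -> 0
LOAD 2  -> 0 36
LOAD 2  -> 0 36 36
STORE 0 -> 0 36
LT      -> 1
DUP     -> 1 1
POP     -> 1
LOAD 0  -> 1 36
OVER    -> 1 36 1
MOD     -> 1 0
LT      -> 0
DUP     -> 0 0
ADD     -> 0
LOAD 0  -> 0 36
POP     -> 0
PUSH 1  -> 0 1
LT      -> 1

36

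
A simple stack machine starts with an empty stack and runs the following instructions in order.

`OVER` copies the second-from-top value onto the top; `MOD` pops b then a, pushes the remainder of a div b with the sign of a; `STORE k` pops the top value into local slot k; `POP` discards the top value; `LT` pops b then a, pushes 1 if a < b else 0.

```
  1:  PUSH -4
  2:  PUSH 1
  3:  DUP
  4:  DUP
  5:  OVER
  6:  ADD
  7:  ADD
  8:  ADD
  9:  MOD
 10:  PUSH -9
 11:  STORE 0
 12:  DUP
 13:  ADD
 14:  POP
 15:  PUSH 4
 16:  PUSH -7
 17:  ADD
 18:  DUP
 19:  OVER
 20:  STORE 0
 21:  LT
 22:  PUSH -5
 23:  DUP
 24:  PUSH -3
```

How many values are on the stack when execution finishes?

4

PUSH -4 : [-4]
PUSH 1  : [-4, 1]
DUP     : [-4, 1, 1]
DUP     : [-4, 1, 1, 1]
OVER    : [-4, 1, 1, 1, 1]
ADD     : [-4, 1, 1, 2]
ADD     : [-4, 1, 3]
ADD     : [-4, 4]
MOD     : [0]
PUSH -9 : [0, -9]
STORE 0 : [0]
DUP     : [0, 0]
ADD     : [0]
POP     : []
PUSH 4  : [4]
PUSH -7 : [4, -7]
ADD     : [-3]
DUP     : [-3, -3]
OVER    : [-3, -3, -3]
STORE 0 : [-3, -3]
LT      : [0]
PUSH -5 : [0, -5]
DUP     : [0, -5, -5]
PUSH -3 : [0, -5, -5, -3]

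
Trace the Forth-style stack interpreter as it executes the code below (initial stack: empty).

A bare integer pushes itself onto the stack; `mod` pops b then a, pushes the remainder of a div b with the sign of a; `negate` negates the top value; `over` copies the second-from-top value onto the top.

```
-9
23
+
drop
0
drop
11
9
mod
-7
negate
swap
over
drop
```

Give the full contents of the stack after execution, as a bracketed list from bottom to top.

[7, 2]

-9      -9
23      -9 23
+       14
drop    (empty)
0       0
drop    (empty)
11      11
9       11 9
mod     2
-7      2 -7
negate  2 7
swap    7 2
over    7 2 7
drop    7 2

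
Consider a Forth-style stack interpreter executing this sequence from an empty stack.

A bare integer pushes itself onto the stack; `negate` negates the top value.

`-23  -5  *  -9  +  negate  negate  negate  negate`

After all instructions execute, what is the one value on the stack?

106

-23    → -23
-5     → -23 -5
*      → 115
-9     → 115 -9
+      → 106
negate → -106
negate → 106
negate → -106
negate → 106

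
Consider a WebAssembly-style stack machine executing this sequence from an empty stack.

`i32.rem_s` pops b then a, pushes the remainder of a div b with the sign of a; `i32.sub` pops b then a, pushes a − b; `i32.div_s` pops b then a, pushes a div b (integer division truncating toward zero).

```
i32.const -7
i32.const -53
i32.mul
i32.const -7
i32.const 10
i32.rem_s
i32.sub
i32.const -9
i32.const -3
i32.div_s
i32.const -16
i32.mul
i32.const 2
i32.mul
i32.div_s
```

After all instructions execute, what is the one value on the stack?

i32.const -7  : -7
i32.const -53 : -7 -53
i32.mul       : 371
i32.const -7  : 371 -7
i32.const 10  : 371 -7 10
i32.rem_s     : 371 -7
i32.sub       : 378
i32.const -9  : 378 -9
i32.const -3  : 378 -9 -3
i32.div_s     : 378 3
i32.const -16 : 378 3 -16
i32.mul       : 378 -48
i32.const 2   : 378 -48 2
i32.mul       : 378 -96
i32.div_s     : -3

-3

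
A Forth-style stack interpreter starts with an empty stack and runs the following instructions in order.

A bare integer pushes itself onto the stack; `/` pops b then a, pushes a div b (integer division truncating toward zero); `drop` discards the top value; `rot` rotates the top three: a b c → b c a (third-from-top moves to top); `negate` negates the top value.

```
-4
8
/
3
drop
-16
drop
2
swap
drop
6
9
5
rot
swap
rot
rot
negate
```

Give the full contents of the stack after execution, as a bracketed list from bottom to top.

-4      -4
8       -4 8
/       0
3       0 3
drop    0
-16     0 -16
drop    0
2       0 2
swap    2 0
drop    2
6       2 6
9       2 6 9
5       2 6 9 5
rot     2 9 5 6
swap    2 9 6 5
rot     2 6 5 9
rot     2 5 9 6
negate  2 5 9 -6

[2, 5, 9, -6]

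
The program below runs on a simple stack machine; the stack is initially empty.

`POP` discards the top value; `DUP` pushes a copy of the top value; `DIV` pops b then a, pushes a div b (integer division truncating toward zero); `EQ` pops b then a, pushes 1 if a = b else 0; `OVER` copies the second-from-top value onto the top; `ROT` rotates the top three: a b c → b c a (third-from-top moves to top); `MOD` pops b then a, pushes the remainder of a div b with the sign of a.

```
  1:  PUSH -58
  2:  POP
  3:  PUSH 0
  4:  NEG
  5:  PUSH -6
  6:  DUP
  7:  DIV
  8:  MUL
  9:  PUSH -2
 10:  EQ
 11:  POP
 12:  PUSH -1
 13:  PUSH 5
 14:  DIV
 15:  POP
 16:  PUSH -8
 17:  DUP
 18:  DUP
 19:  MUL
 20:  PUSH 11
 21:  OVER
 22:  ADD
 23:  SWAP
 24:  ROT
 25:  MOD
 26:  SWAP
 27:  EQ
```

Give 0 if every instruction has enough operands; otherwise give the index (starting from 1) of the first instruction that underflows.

PUSH -58  [-58]
POP       []
PUSH 0    [0]
NEG       [0]
PUSH -6   [0, -6]
DUP       [0, -6, -6]
DIV       [0, 1]
MUL       [0]
PUSH -2   [0, -2]
EQ        [0]
POP       []
PUSH -1   [-1]
PUSH 5    [-1, 5]
DIV       [0]
POP       []
PUSH -8   [-8]
DUP       [-8, -8]
DUP       [-8, -8, -8]
MUL       [-8, 64]
PUSH 11   [-8, 64, 11]
OVER      [-8, 64, 11, 64]
ADD       [-8, 64, 75]
SWAP      [-8, 75, 64]
ROT       [75, 64, -8]
MOD       [75, 0]
SWAP      [0, 75]
EQ        [0]

0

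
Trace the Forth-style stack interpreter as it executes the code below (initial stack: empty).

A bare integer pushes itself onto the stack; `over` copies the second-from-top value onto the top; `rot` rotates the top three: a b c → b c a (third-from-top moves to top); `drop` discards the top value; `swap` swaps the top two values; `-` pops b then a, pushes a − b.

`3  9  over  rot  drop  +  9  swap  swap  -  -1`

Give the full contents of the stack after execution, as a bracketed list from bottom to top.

[3, -1]

3    → [3]
9    → [3, 9]
over → [3, 9, 3]
rot  → [9, 3, 3]
drop → [9, 3]
+    → [12]
9    → [12, 9]
swap → [9, 12]
swap → [12, 9]
-    → [3]
-1   → [3, -1]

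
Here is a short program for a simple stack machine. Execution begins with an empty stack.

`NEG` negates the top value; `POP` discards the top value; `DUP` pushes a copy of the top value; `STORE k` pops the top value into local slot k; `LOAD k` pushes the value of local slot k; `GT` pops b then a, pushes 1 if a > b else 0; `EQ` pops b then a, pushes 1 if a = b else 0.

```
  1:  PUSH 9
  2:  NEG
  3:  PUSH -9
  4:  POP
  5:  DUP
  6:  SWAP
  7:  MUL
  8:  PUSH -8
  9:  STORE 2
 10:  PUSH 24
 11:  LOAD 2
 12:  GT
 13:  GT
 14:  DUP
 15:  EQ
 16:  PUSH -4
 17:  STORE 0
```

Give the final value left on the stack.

1

PUSH 9   9
NEG      -9
PUSH -9  -9 -9
POP      -9
DUP      -9 -9
SWAP     -9 -9
MUL      81
PUSH -8  81 -8
STORE 2  81
PUSH 24  81 24
LOAD 2   81 24 -8
GT       81 1
GT       1
DUP      1 1
EQ       1
PUSH -4  1 -4
STORE 0  1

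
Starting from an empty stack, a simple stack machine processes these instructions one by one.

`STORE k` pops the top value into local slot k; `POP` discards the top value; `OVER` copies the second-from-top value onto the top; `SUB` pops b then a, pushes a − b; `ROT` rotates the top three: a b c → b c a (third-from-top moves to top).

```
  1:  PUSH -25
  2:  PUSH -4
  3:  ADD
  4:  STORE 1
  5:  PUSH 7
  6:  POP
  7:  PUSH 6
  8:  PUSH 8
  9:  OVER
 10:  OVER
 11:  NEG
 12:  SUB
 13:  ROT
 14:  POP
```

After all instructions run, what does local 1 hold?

-29

PUSH -25 -> -25
PUSH -4  -> -25 -4
ADD      -> -29
STORE 1  -> (empty)
PUSH 7   -> 7
POP      -> (empty)
PUSH 6   -> 6
PUSH 8   -> 6 8
OVER     -> 6 8 6
OVER     -> 6 8 6 8
NEG      -> 6 8 6 -8
SUB      -> 6 8 14
ROT      -> 8 14 6
POP      -> 8 14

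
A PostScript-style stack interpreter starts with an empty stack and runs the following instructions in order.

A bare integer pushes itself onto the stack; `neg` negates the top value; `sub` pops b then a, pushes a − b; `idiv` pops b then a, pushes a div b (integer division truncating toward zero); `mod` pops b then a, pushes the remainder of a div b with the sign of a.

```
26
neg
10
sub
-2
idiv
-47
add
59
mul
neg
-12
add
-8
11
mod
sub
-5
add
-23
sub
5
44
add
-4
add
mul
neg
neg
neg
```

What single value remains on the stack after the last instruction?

-77625

26   : 26
neg  : -26
10   : -26 10
sub  : -36
-2   : -36 -2
idiv : 18
-47  : 18 -47
add  : -29
59   : -29 59
mul  : -1711
neg  : 1711
-12  : 1711 -12
add  : 1699
-8   : 1699 -8
11   : 1699 -8 11
mod  : 1699 -8
sub  : 1707
-5   : 1707 -5
add  : 1702
-23  : 1702 -23
sub  : 1725
5    : 1725 5
44   : 1725 5 44
add  : 1725 49
-4   : 1725 49 -4
add  : 1725 45
mul  : 77625
neg  : -77625
neg  : 77625
neg  : -77625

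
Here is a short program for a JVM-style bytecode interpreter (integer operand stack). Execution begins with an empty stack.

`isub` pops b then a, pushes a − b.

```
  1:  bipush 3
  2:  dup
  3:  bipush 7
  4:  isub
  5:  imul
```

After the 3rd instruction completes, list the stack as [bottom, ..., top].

[3, 3, 7]

bipush 3 → [3]
dup      → [3, 3]
bipush 7 → [3, 3, 7]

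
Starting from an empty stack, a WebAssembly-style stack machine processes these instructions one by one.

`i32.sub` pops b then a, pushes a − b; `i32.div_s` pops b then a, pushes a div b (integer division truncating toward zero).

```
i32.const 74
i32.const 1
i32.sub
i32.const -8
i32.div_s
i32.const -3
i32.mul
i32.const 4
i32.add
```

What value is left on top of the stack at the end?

31

i32.const 74 : [74]
i32.const 1  : [74, 1]
i32.sub      : [73]
i32.const -8 : [73, -8]
i32.div_s    : [-9]
i32.const -3 : [-9, -3]
i32.mul      : [27]
i32.const 4  : [27, 4]
i32.add      : [31]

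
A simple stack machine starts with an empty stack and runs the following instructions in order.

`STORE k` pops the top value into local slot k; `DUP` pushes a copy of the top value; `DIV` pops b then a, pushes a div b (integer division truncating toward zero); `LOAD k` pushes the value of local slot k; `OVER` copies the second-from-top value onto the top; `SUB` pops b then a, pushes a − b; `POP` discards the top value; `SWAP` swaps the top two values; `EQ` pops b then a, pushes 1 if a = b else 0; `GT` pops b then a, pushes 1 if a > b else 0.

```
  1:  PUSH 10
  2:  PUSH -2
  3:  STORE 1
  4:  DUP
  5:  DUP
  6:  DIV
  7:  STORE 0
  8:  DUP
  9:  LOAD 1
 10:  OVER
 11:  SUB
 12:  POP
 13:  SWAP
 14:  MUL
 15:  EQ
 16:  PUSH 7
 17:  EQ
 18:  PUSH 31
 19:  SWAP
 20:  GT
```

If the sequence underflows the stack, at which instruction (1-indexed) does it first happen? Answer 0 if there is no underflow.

15

PUSH 10 -> [10]
PUSH -2 -> [10, -2]
STORE 1 -> [10]
DUP     -> [10, 10]
DUP     -> [10, 10, 10]
DIV     -> [10, 1]
STORE 0 -> [10]
DUP     -> [10, 10]
LOAD 1  -> [10, 10, -2]
OVER    -> [10, 10, -2, 10]
SUB     -> [10, 10, -12]
POP     -> [10, 10]
SWAP    -> [10, 10]
MUL     -> [100]
EQ  — needs 2 operands, stack has 1 → underflow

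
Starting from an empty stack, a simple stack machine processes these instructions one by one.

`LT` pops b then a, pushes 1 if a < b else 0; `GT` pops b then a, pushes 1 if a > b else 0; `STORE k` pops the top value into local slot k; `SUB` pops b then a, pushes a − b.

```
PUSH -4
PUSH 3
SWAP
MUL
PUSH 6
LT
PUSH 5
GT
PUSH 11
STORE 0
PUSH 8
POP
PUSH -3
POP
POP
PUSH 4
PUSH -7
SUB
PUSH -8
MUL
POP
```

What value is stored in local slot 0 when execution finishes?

PUSH -4 : -4
PUSH 3  : -4 3
SWAP    : 3 -4
MUL     : -12
PUSH 6  : -12 6
LT      : 1
PUSH 5  : 1 5
GT      : 0
PUSH 11 : 0 11
STORE 0 : 0
PUSH 8  : 0 8
POP     : 0
PUSH -3 : 0 -3
POP     : 0
POP     : (empty)
PUSH 4  : 4
PUSH -7 : 4 -7
SUB     : 11
PUSH -8 : 11 -8
MUL     : -88
POP     : (empty)

11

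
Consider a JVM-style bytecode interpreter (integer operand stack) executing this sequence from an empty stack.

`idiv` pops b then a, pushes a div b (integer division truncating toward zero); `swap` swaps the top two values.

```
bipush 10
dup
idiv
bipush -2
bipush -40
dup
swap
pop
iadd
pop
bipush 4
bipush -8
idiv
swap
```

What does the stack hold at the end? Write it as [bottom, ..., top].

[0, 1]

bipush 10  → [10]
dup        → [10, 10]
idiv       → [1]
bipush -2  → [1, -2]
bipush -40 → [1, -2, -40]
dup        → [1, -2, -40, -40]
swap       → [1, -2, -40, -40]
pop        → [1, -2, -40]
iadd       → [1, -42]
pop        → [1]
bipush 4   → [1, 4]
bipush -8  → [1, 4, -8]
idiv       → [1, 0]
swap       → [0, 1]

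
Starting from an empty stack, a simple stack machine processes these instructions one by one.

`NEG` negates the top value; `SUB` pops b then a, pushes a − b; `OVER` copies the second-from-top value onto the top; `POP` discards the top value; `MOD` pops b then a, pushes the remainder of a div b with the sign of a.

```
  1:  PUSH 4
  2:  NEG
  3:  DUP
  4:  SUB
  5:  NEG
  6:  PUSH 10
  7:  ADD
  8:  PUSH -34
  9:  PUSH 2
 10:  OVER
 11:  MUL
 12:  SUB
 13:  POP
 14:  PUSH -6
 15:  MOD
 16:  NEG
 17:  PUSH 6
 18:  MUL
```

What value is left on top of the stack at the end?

-24

PUSH 4   → [4]
NEG      → [-4]
DUP      → [-4, -4]
SUB      → [0]
NEG      → [0]
PUSH 10  → [0, 10]
ADD      → [10]
PUSH -34 → [10, -34]
PUSH 2   → [10, -34, 2]
OVER     → [10, -34, 2, -34]
MUL      → [10, -34, -68]
SUB      → [10, 34]
POP      → [10]
PUSH -6  → [10, -6]
MOD      → [4]
NEG      → [-4]
PUSH 6   → [-4, 6]
MUL      → [-24]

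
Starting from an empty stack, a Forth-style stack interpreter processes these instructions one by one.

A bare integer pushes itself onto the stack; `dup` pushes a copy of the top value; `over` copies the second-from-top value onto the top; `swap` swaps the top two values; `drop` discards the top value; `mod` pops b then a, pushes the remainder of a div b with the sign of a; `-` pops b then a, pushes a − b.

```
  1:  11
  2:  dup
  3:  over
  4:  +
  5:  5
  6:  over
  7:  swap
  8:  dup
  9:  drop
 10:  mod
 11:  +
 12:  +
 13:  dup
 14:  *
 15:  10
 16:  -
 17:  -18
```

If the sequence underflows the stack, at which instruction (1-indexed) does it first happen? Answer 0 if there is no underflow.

11    11
dup   11 11
over  11 11 11
+     11 22
5     11 22 5
over  11 22 5 22
swap  11 22 22 5
dup   11 22 22 5 5
drop  11 22 22 5
mod   11 22 2
+     11 24
+     35
dup   35 35
*     1225
10    1225 10
-     1215
-18   1215 -18

0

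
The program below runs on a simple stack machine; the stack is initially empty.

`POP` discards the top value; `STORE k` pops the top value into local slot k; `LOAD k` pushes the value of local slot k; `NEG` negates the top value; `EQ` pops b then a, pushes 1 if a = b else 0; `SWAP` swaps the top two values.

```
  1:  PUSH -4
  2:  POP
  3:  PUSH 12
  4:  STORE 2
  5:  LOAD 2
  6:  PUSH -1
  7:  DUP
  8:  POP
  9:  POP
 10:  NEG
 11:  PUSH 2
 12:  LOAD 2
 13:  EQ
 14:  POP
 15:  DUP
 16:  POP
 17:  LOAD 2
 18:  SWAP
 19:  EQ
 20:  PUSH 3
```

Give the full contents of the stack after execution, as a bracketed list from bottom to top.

PUSH -4  [-4]
POP      []
PUSH 12  [12]
STORE 2  []
LOAD 2   [12]
PUSH -1  [12, -1]
DUP      [12, -1, -1]
POP      [12, -1]
POP      [12]
NEG      [-12]
PUSH 2   [-12, 2]
LOAD 2   [-12, 2, 12]
EQ       [-12, 0]
POP      [-12]
DUP      [-12, -12]
POP      [-12]
LOAD 2   [-12, 12]
SWAP     [12, -12]
EQ       [0]
PUSH 3   [0, 3]

[0, 3]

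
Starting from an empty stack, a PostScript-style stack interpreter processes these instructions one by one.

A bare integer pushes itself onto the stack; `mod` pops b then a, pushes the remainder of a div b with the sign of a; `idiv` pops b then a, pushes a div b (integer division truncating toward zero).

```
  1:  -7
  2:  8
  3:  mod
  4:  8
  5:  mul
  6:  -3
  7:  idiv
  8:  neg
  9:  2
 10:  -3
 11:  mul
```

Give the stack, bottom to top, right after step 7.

[18]

-7   -> -7
8    -> -7 8
mod  -> -7
8    -> -7 8
mul  -> -56
-3   -> -56 -3
idiv -> 18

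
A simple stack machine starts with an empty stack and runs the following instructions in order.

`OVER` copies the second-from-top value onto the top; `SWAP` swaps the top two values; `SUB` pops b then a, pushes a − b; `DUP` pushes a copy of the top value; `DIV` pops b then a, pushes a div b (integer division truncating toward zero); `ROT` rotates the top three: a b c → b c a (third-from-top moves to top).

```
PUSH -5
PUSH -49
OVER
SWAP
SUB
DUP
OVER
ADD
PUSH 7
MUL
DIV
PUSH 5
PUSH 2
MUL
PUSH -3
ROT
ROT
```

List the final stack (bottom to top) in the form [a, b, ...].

PUSH -5  : [-5]
PUSH -49 : [-5, -49]
OVER     : [-5, -49, -5]
SWAP     : [-5, -5, -49]
SUB      : [-5, 44]
DUP      : [-5, 44, 44]
OVER     : [-5, 44, 44, 44]
ADD      : [-5, 44, 88]
PUSH 7   : [-5, 44, 88, 7]
MUL      : [-5, 44, 616]
DIV      : [-5, 0]
PUSH 5   : [-5, 0, 5]
PUSH 2   : [-5, 0, 5, 2]
MUL      : [-5, 0, 10]
PUSH -3  : [-5, 0, 10, -3]
ROT      : [-5, 10, -3, 0]
ROT      : [-5, -3, 0, 10]

[-5, -3, 0, 10]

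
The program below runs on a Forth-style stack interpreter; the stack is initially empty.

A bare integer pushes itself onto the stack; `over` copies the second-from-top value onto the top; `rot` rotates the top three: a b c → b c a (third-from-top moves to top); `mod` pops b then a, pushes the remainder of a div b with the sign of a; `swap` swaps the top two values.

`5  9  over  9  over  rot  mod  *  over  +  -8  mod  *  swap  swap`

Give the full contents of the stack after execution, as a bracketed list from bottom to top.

5     [5]
9     [5, 9]
over  [5, 9, 5]
9     [5, 9, 5, 9]
over  [5, 9, 5, 9, 5]
rot   [5, 9, 9, 5, 5]
mod   [5, 9, 9, 0]
*     [5, 9, 0]
over  [5, 9, 0, 9]
+     [5, 9, 9]
-8    [5, 9, 9, -8]
mod   [5, 9, 1]
*     [5, 9]
swap  [9, 5]
swap  [5, 9]

[5, 9]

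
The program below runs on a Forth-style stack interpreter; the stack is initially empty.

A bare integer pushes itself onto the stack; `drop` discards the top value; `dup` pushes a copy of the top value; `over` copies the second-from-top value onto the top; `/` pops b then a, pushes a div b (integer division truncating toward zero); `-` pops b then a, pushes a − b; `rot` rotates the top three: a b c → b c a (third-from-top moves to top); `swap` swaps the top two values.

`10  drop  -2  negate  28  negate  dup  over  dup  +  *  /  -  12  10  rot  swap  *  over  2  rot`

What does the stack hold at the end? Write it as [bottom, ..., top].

[12, 12, 2, 20]

10      10
drop    (empty)
-2      -2
negate  2
28      2 28
negate  2 -28
dup     2 -28 -28
over    2 -28 -28 -28
dup     2 -28 -28 -28 -28
+       2 -28 -28 -56
*       2 -28 1568
/       2 0
-       2
12      2 12
10      2 12 10
rot     12 10 2
swap    12 2 10
*       12 20
over    12 20 12
2       12 20 12 2
rot     12 12 2 20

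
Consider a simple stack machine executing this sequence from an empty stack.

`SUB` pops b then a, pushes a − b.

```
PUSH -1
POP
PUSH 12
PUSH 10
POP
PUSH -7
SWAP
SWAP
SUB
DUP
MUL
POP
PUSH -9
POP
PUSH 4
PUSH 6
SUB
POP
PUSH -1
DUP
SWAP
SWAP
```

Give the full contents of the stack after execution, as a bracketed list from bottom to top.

[-1, -1]

PUSH -1 -> [-1]
POP     -> []
PUSH 12 -> [12]
PUSH 10 -> [12, 10]
POP     -> [12]
PUSH -7 -> [12, -7]
SWAP    -> [-7, 12]
SWAP    -> [12, -7]
SUB     -> [19]
DUP     -> [19, 19]
MUL     -> [361]
POP     -> []
PUSH -9 -> [-9]
POP     -> []
PUSH 4  -> [4]
PUSH 6  -> [4, 6]
SUB     -> [-2]
POP     -> []
PUSH -1 -> [-1]
DUP     -> [-1, -1]
SWAP    -> [-1, -1]
SWAP    -> [-1, -1]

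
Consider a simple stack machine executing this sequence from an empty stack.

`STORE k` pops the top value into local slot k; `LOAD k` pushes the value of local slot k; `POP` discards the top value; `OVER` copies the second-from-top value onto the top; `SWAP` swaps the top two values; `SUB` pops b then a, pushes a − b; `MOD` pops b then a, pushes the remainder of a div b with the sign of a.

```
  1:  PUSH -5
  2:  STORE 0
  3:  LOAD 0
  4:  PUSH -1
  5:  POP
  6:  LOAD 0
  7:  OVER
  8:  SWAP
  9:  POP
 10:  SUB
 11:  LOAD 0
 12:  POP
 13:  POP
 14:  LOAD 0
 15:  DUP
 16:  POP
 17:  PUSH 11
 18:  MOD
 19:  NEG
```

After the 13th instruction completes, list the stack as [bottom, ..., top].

[]

PUSH -5  -5
STORE 0  (empty)
LOAD 0   -5
PUSH -1  -5 -1
POP      -5
LOAD 0   -5 -5
OVER     -5 -5 -5
SWAP     -5 -5 -5
POP      -5 -5
SUB      0
LOAD 0   0 -5
POP      0
POP      (empty)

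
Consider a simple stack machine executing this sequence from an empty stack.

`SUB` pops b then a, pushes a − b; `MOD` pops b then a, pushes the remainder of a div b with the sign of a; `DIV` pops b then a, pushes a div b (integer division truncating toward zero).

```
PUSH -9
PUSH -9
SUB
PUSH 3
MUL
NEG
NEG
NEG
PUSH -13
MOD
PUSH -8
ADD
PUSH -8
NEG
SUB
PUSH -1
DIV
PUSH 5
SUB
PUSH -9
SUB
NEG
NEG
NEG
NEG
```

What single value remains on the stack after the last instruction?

PUSH -9   [-9]
PUSH -9   [-9, -9]
SUB       [0]
PUSH 3    [0, 3]
MUL       [0]
NEG       [0]
NEG       [0]
NEG       [0]
PUSH -13  [0, -13]
MOD       [0]
PUSH -8   [0, -8]
ADD       [-8]
PUSH -8   [-8, -8]
NEG       [-8, 8]
SUB       [-16]
PUSH -1   [-16, -1]
DIV       [16]
PUSH 5    [16, 5]
SUB       [11]
PUSH -9   [11, -9]
SUB       [20]
NEG       [-20]
NEG       [20]
NEG       [-20]
NEG       [20]

20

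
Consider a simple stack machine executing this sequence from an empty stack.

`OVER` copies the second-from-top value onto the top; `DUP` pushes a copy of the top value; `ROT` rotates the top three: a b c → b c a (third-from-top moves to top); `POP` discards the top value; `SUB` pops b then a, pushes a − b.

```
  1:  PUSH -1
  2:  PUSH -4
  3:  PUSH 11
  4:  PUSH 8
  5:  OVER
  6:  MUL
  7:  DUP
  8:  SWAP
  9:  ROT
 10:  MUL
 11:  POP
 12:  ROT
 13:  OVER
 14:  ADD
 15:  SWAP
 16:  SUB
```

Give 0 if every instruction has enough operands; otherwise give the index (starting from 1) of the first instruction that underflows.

0

PUSH -1 : -1
PUSH -4 : -1 -4
PUSH 11 : -1 -4 11
PUSH 8  : -1 -4 11 8
OVER    : -1 -4 11 8 11
MUL     : -1 -4 11 88
DUP     : -1 -4 11 88 88
SWAP    : -1 -4 11 88 88
ROT     : -1 -4 88 88 11
MUL     : -1 -4 88 968
POP     : -1 -4 88
ROT     : -4 88 -1
OVER    : -4 88 -1 88
ADD     : -4 88 87
SWAP    : -4 87 88
SUB     : -4 -1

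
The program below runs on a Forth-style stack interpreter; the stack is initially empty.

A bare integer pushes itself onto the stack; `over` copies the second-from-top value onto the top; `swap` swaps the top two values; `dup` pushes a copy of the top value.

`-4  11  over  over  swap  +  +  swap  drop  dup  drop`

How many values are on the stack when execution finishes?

1

-4    [-4]
11    [-4, 11]
over  [-4, 11, -4]
over  [-4, 11, -4, 11]
swap  [-4, 11, 11, -4]
+     [-4, 11, 7]
+     [-4, 18]
swap  [18, -4]
drop  [18]
dup   [18, 18]
drop  [18]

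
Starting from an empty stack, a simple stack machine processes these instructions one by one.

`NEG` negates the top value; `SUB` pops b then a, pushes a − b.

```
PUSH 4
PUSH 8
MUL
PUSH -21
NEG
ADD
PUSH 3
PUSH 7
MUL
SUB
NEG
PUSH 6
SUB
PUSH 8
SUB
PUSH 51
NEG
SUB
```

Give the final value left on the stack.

PUSH 4   → 4
PUSH 8   → 4 8
MUL      → 32
PUSH -21 → 32 -21
NEG      → 32 21
ADD      → 53
PUSH 3   → 53 3
PUSH 7   → 53 3 7
MUL      → 53 21
SUB      → 32
NEG      → -32
PUSH 6   → -32 6
SUB      → -38
PUSH 8   → -38 8
SUB      → -46
PUSH 51  → -46 51
NEG      → -46 -51
SUB      → 5

5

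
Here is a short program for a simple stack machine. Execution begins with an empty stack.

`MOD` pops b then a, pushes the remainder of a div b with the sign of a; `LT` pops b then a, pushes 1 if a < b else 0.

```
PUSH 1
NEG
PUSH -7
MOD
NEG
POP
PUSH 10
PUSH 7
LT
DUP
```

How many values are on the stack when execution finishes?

2

PUSH 1  : [1]
NEG     : [-1]
PUSH -7 : [-1, -7]
MOD     : [-1]
NEG     : [1]
POP     : []
PUSH 10 : [10]
PUSH 7  : [10, 7]
LT      : [0]
DUP     : [0, 0]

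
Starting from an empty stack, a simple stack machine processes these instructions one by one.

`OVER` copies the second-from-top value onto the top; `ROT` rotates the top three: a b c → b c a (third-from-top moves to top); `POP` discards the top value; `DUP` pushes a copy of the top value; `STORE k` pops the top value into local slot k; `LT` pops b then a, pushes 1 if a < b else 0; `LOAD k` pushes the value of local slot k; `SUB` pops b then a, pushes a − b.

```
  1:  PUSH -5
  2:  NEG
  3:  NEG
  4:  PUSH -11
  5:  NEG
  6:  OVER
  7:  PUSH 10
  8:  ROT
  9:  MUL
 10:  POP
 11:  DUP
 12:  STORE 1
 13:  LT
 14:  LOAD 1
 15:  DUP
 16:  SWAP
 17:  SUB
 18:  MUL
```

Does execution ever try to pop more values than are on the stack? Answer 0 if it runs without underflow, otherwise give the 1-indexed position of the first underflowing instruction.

0

PUSH -5  -> [-5]
NEG      -> [5]
NEG      -> [-5]
PUSH -11 -> [-5, -11]
NEG      -> [-5, 11]
OVER     -> [-5, 11, -5]
PUSH 10  -> [-5, 11, -5, 10]
ROT      -> [-5, -5, 10, 11]
MUL      -> [-5, -5, 110]
POP      -> [-5, -5]
DUP      -> [-5, -5, -5]
STORE 1  -> [-5, -5]
LT       -> [0]
LOAD 1   -> [0, -5]
DUP      -> [0, -5, -5]
SWAP     -> [0, -5, -5]
SUB      -> [0, 0]
MUL      -> [0]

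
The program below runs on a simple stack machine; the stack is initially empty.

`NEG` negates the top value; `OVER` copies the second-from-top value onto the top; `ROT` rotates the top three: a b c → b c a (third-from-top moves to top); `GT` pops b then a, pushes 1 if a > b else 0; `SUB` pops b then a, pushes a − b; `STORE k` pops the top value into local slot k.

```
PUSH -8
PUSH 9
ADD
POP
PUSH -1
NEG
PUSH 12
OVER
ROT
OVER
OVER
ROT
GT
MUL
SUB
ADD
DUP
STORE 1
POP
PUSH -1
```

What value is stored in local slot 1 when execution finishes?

PUSH -8 : -8
PUSH 9  : -8 9
ADD     : 1
POP     : (empty)
PUSH -1 : -1
NEG     : 1
PUSH 12 : 1 12
OVER    : 1 12 1
ROT     : 12 1 1
OVER    : 12 1 1 1
OVER    : 12 1 1 1 1
ROT     : 12 1 1 1 1
GT      : 12 1 1 0
MUL     : 12 1 0
SUB     : 12 1
ADD     : 13
DUP     : 13 13
STORE 1 : 13
POP     : (empty)
PUSH -1 : -1

13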